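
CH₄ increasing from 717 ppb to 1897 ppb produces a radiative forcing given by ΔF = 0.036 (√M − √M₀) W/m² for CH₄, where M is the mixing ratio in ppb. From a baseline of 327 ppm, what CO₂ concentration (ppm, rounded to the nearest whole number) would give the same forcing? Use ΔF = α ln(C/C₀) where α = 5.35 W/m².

CH₄ forcing: 0.036 × (√1897 − √717) = 0.036 × (43.5546 − 26.7769) = 0.036 × 16.7777 = 0.60400 W/m².
Set 5.35 ln(C/327) = 0.60400: ln(C/327) = 0.60400/5.35 = 0.11290, so C = 327 × e^0.11290 = 327 × 1.11952 = 366.08 ppm.

C ≈ 366 ppm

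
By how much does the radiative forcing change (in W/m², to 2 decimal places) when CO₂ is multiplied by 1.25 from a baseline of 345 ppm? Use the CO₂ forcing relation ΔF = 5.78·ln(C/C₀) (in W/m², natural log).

ΔF = 5.78 × ln(1.25) = 5.78 × 0.22314 = 1.2897 W/m².

ΔF = 1.29 W/m²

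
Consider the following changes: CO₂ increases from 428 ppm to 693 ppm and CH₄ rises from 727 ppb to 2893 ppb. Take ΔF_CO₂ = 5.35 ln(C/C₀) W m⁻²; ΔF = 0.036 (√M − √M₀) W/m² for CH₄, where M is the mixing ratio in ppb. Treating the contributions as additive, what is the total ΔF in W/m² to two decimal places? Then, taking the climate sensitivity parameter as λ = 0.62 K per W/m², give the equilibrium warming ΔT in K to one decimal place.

CO₂: 5.35 × ln(693/428) = 5.35 × ln(1.61916) = 5.35 × 0.48191 = 2.5782 W/m².
CH₄: 0.036 × (√2893 − √727) = 0.036 × (53.7866 − 26.9629) = 0.036 × 26.8237 = 0.9657 W/m².
Total ΔF = 2.5782 + 0.9657 = 3.5439 W/m².
ΔT = λ ΔF = 0.62 × 3.54 = 2.1948 K.

ΔF = 3.54 W/m²; ΔT = 2.2 K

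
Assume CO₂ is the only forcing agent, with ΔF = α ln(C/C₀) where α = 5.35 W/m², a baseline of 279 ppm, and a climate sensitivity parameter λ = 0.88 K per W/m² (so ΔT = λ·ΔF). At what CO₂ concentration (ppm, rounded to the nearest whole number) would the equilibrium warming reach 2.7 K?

C ≈ 495 ppm

Required forcing: ΔF = ΔT/λ = 2.7/0.88 = 3.0682 W/m².
Then ln(C/279) = ΔF/5.35 = 3.0682/5.35 = 0.57350.
So C = 279 × e^0.57350 = 279 × 1.77447 = 495.08 ppm.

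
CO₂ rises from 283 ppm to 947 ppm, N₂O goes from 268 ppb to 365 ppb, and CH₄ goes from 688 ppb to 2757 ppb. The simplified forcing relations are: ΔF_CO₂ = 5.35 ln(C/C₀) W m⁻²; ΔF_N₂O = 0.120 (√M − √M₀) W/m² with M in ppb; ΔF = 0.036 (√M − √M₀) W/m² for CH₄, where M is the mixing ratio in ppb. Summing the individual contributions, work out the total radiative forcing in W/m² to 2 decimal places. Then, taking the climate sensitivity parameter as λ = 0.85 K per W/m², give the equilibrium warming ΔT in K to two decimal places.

CO₂: 5.35 × ln(947/283) = 5.35 × ln(3.34629) = 5.35 × 1.20785 = 6.4620 W/m².
N₂O: 0.120 × (√365 − √268) = 0.120 × (19.1050 − 16.3707) = 0.120 × 2.7343 = 0.3281 W/m².
CH₄: 0.036 × (√2757 − √688) = 0.036 × (52.5071 − 26.2298) = 0.036 × 26.2773 = 0.9460 W/m².
Total ΔF = 6.4620 + 0.3281 + 0.9460 = 7.7361 W/m².
ΔT = λ ΔF = 0.85 × 7.74 = 6.5790 K.

ΔF = 7.74 W/m²; ΔT = 6.58 K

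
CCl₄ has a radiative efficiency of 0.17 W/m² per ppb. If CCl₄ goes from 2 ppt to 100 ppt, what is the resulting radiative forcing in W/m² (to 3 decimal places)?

ΔF = 0.017 W/m²

CCl₄: Δ = 100 − 2 = 98 ppt = 0.098 ppb; ΔF = 0.17 × 0.098 = 0.0167 W/m².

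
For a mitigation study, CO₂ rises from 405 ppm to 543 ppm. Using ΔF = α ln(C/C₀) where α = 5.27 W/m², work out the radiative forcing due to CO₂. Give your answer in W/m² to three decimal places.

ΔF = 1.545 W/m²

CO₂ absorption bands are partially saturated, so forcing scales with the logarithm of the concentration ratio.
CO₂: 5.27 × ln(543/405) = 5.27 × ln(1.34074) = 5.27 × 0.29322 = 1.5453 W/m².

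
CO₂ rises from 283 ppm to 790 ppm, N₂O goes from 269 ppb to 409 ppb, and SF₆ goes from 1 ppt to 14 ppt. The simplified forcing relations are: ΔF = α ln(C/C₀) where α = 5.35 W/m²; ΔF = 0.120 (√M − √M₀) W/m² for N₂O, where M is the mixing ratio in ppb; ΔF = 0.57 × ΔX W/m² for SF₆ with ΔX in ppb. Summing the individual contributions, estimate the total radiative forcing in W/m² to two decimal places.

ΔF = 5.96 W/m²

CO₂: 5.35 × ln(790/283) = 5.35 × ln(2.79152) = 5.35 × 1.02659 = 5.4923 W/m².
N₂O: 0.120 × (√409 − √269) = 0.120 × (20.2237 − 16.4012) = 0.120 × 3.8225 = 0.4587 W/m².
SF₆: Δ = 14 − 1 = 13 ppt = 0.013 ppb; ΔF = 0.57 × 0.013 = 0.0074 W/m².
Total ΔF = 5.4923 + 0.4587 + 0.0074 = 5.9584 W/m².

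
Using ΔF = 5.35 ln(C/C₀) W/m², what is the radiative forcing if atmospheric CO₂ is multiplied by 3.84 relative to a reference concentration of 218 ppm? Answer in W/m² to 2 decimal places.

ΔF = 7.20 W/m²

ΔF = 5.35 × ln(3.84) = 5.35 × 1.34547 = 7.1983 W/m².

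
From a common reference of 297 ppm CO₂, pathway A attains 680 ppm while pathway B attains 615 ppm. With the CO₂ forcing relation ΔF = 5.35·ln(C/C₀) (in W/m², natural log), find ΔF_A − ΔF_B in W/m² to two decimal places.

ΔF_A − ΔF_B = 0.54 W/m²

ΔF_A = 5.35 ln(680/297) = 5.35 × 0.82836 = 4.4317 W/m².
ΔF_B = 5.35 ln(615/297) = 5.35 × 0.72789 = 3.8942 W/m².
Difference: 4.4317 − 3.8942 = 0.5375 W/m².
(Equivalently, ΔF_A − ΔF_B = 5.35 ln(680/615) = 5.35 × 0.10047 = 0.5375 W/m².)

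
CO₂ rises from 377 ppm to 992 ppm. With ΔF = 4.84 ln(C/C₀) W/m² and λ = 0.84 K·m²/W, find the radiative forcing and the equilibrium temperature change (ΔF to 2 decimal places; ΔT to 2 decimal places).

ΔF = 4.68 W/m²; ΔT = 3.93 K

CO₂: 4.84 × ln(992/377) = 4.84 × ln(2.63130) = 4.84 × 0.96748 = 4.6826 W/m².
ΔT = λ ΔF = 0.84 × 4.68 = 3.9312 K.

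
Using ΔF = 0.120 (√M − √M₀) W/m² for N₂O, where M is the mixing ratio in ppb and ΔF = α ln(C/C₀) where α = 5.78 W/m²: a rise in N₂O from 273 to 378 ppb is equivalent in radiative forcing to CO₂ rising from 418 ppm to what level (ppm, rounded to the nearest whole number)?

C ≈ 444 ppm

N₂O forcing: 0.120 × (√378 − √273) = 0.120 × (19.4422 − 16.5227) = 0.120 × 2.9195 = 0.35034 W/m².
Set 5.78 ln(C/418) = 0.35034: ln(C/418) = 0.35034/5.78 = 0.06061, so C = 418 × e^0.06061 = 418 × 1.06248 = 444.12 ppm.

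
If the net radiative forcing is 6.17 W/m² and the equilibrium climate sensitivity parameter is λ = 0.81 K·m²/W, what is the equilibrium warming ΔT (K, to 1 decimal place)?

ΔT = 5.0 K

ΔT = λ ΔF = 0.81 × 6.17 = 4.9977 K.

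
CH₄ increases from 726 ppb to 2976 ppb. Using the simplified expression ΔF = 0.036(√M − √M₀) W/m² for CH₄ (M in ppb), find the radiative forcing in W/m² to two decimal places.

CH₄: 0.036 × (√2976 − √726) = 0.036 × (54.5527 − 26.9444) = 0.036 × 27.6083 = 0.9939 W/m².

ΔF = 0.99 W/m²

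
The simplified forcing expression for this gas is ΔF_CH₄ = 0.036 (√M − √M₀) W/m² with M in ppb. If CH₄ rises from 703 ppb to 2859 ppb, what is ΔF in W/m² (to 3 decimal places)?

CH₄: 0.036 × (√2859 − √703) = 0.036 × (53.4696 − 26.5141) = 0.036 × 26.9555 = 0.9704 W/m².

ΔF = 0.970 W/m²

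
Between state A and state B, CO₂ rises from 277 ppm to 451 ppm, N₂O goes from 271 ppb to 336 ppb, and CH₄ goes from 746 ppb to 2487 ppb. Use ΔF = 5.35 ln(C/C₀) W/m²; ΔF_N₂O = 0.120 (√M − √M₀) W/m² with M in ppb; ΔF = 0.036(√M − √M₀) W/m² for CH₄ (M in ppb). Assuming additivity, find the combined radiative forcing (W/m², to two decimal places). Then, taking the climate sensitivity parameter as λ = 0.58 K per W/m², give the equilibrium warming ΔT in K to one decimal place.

CO₂: 5.35 × ln(451/277) = 5.35 × ln(1.62816) = 5.35 × 0.48745 = 2.6079 W/m².
N₂O: 0.120 × (√336 − √271) = 0.120 × (18.3303 − 16.4621) = 0.120 × 1.8682 = 0.2242 W/m².
CH₄: 0.036 × (√2487 − √746) = 0.036 × (49.8698 − 27.3130) = 0.036 × 22.5568 = 0.8120 W/m².
Total ΔF = 2.6079 + 0.2242 + 0.8120 = 3.6441 W/m².
ΔT = λ ΔF = 0.58 × 3.64 = 2.1112 K.

ΔF = 3.64 W/m²; ΔT = 2.1 K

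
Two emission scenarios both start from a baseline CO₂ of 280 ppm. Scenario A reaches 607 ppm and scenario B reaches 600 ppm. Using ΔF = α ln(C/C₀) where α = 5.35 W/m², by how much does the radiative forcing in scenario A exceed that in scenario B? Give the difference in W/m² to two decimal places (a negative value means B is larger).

ΔF_A − ΔF_B = 0.06 W/m²

ΔF_A = 5.35 ln(607/280) = 5.35 × 0.77374 = 4.1395 W/m².
ΔF_B = 5.35 ln(600/280) = 5.35 × 0.76214 = 4.0774 W/m².
Difference: 4.1395 − 4.0774 = 0.0621 W/m².
(Equivalently, ΔF_A − ΔF_B = 5.35 ln(607/600) = 5.35 × 0.01160 = 0.0621 W/m².)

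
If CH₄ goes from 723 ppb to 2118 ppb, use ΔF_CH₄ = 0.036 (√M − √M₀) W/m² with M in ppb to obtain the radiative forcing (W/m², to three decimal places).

ΔF = 0.689 W/m²

CH₄: 0.036 × (√2118 − √723) = 0.036 × (46.0217 − 26.8887) = 0.036 × 19.1330 = 0.6888 W/m².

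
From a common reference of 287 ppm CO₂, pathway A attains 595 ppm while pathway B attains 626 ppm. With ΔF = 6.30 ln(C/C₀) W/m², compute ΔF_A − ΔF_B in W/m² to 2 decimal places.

ΔF_A − ΔF_B = -0.32 W/m²

ΔF_A = 6.30 ln(595/287) = 6.30 × 0.72908 = 4.5932 W/m².
ΔF_B = 6.30 ln(626/287) = 6.30 × 0.77987 = 4.9132 W/m².
Difference: 4.5932 − 4.9132 = -0.3200 W/m².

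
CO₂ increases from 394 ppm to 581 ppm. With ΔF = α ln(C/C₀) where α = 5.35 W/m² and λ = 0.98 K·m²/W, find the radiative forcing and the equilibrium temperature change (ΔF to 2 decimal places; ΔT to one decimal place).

CO₂: 5.35 × ln(581/394) = 5.35 × ln(1.47462) = 5.35 × 0.38840 = 2.0779 W/m².
ΔT = λ ΔF = 0.98 × 2.08 = 2.0384 K.

ΔF = 2.08 W/m²; ΔT = 2.0 K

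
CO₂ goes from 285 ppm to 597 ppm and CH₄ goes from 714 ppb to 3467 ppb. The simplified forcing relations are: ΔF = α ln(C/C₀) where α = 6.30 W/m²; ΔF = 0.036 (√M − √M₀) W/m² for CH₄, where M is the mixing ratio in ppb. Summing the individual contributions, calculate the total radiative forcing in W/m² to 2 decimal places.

ΔF = 5.82 W/m²

CO₂: 6.30 × ln(597/285) = 6.30 × ln(2.09474) = 6.30 × 0.73943 = 4.6584 W/m².
CH₄: 0.036 × (√3467 − √714) = 0.036 × (58.8812 − 26.7208) = 0.036 × 32.1604 = 1.1578 W/m².
Total ΔF = 4.6584 + 1.1578 = 5.8162 W/m².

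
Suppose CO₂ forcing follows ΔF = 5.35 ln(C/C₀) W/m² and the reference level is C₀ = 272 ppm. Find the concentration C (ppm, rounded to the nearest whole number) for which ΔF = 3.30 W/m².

C ≈ 504 ppm

Set 5.35 ln(C/272) = 3.30, so ln(C/272) = 3.30/5.35 = 0.61682.
Then C/272 = e^0.61682 = 1.85303, giving C = 272 × 1.85303 = 504.02 ppm.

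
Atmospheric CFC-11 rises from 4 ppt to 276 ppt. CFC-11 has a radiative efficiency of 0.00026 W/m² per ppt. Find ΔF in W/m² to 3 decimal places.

CFC-11: ΔF = 0.00026 × (276 − 4) = 0.00026 × 272 = 0.0707 W/m².

ΔF = 0.071 W/m²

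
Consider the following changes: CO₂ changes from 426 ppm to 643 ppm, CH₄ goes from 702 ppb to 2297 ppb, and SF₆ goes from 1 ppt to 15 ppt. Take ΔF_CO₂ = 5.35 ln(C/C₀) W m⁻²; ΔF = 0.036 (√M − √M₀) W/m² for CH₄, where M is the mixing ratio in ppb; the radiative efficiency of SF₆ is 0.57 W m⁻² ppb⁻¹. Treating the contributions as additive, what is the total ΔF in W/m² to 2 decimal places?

ΔF = 2.98 W/m²

CO₂: 5.35 × ln(643/426) = 5.35 × ln(1.50939) = 5.35 × 0.41171 = 2.2026 W/m².
CH₄: 0.036 × (√2297 − √702) = 0.036 × (47.9270 − 26.4953) = 0.036 × 21.4317 = 0.7715 W/m².
SF₆: Δ = 15 − 1 = 14 ppt = 0.014 ppb; ΔF = 0.57 × 0.014 = 0.0080 W/m².
Total ΔF = 2.2026 + 0.7715 + 0.0080 = 2.9821 W/m².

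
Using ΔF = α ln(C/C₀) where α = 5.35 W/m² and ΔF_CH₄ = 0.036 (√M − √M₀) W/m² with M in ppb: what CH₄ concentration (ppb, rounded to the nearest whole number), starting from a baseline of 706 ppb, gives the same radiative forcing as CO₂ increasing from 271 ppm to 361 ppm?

CO₂ forcing: 5.35 × ln(361/271) = 5.35 × 0.286759 = 1.53416 W/m².
Set 0.036(√M − √706) = 1.53416: √M = 1.53416/0.036 + √706 = 42.6156 + 26.5707 = 69.1863.
M = (69.1863)² = 4786.74 ppb.

M ≈ 4787 ppb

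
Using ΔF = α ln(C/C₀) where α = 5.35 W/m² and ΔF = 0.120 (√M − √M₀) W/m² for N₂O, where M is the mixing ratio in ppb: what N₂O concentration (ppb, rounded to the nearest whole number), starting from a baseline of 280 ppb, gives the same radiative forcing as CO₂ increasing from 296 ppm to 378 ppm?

CO₂ forcing: 5.35 × ln(378/296) = 5.35 × 0.244535 = 1.30826 W/m².
Set 0.120(√M − √280) = 1.30826: √M = 1.30826/0.120 + √280 = 10.9022 + 16.7332 = 27.6354.
M = (27.6354)² = 763.72 ppb.

M ≈ 764 ppb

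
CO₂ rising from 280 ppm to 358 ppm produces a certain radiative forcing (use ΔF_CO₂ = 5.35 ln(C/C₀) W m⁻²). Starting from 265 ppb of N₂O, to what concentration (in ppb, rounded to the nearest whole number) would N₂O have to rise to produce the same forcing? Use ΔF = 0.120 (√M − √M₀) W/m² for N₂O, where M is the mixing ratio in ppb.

M ≈ 742 ppb

CO₂ forcing: 5.35 × ln(358/280) = 5.35 × 0.245743 = 1.31473 W/m².
Set 0.120(√M − √265) = 1.31473: √M = 1.31473/0.120 + √265 = 10.9561 + 16.2788 = 27.2349.
M = (27.2349)² = 741.74 ppb.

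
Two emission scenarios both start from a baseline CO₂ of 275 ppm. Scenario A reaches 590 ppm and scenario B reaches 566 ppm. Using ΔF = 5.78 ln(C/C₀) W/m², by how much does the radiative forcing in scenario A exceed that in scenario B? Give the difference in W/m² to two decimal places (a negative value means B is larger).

ΔF_A = 5.78 ln(590/275) = 5.78 × 0.76335 = 4.4122 W/m².
ΔF_B = 5.78 ln(566/275) = 5.78 × 0.72182 = 4.1721 W/m².
Difference: 4.4122 − 4.1721 = 0.2401 W/m².

ΔF_A − ΔF_B = 0.24 W/m²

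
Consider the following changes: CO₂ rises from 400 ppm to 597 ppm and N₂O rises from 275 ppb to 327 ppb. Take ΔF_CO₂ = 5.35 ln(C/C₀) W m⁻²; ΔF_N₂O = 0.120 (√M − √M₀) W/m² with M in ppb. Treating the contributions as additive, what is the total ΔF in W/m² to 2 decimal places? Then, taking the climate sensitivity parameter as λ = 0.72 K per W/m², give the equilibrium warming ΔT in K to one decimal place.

ΔF = 2.32 W/m²; ΔT = 1.7 K

CO₂: 5.35 × ln(597/400) = 5.35 × ln(1.49250) = 5.35 × 0.40045 = 2.1424 W/m².
N₂O: 0.120 × (√327 − √275) = 0.120 × (18.0831 − 16.5831) = 0.120 × 1.5000 = 0.1800 W/m².
Total ΔF = 2.1424 + 0.1800 = 2.3224 W/m².
ΔT = λ ΔF = 0.72 × 2.32 = 1.6704 K.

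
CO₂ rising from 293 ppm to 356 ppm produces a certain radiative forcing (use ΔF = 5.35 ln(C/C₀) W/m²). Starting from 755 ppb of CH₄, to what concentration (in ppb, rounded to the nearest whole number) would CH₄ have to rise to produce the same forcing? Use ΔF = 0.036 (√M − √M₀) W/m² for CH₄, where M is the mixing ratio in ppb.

CO₂ forcing: 5.35 × ln(356/293) = 5.35 × 0.194758 = 1.04196 W/m².
Set 0.036(√M − √755) = 1.04196: √M = 1.04196/0.036 + √755 = 28.9433 + 27.4773 = 56.4206.
M = (56.4206)² = 3183.28 ppb.

M ≈ 3183 ppb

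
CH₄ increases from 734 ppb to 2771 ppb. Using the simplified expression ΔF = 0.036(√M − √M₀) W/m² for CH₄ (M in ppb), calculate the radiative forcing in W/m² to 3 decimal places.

CH₄: 0.036 × (√2771 − √734) = 0.036 × (52.6403 − 27.0924) = 0.036 × 25.5479 = 0.9197 W/m².

ΔF = 0.920 W/m²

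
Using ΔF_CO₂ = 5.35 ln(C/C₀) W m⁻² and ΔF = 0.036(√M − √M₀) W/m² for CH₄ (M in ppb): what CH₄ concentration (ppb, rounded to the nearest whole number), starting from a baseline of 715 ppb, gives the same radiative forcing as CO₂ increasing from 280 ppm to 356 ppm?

CO₂ forcing: 5.35 × ln(356/280) = 5.35 × 0.240141 = 1.28475 W/m².
Set 0.036(√M − √715) = 1.28475: √M = 1.28475/0.036 + √715 = 35.6875 + 26.7395 = 62.4270.
M = (62.4270)² = 3897.13 ppb.

M ≈ 3897 ppb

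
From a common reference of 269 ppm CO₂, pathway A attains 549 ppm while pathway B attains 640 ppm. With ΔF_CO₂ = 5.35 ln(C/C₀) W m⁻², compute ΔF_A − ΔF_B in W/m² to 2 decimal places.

ΔF_A − ΔF_B = -0.82 W/m²

ΔF_A = 5.35 ln(549/269) = 5.35 × 0.71339 = 3.8166 W/m².
ΔF_B = 5.35 ln(640/269) = 5.35 × 0.86676 = 4.6372 W/m².
Difference: 3.8166 − 4.6372 = -0.8206 W/m².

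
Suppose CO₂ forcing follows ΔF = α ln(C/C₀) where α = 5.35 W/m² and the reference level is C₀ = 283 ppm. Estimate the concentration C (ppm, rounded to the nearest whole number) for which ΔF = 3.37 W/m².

Set 5.35 ln(C/283) = 3.37, so ln(C/283) = 3.37/5.35 = 0.62991.
Then C/283 = e^0.62991 = 1.87744, giving C = 283 × 1.87744 = 531.32 ppm.

C ≈ 531 ppm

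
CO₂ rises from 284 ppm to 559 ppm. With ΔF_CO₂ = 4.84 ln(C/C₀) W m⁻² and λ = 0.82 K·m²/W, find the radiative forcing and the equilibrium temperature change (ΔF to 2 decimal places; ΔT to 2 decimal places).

ΔF = 3.28 W/m²; ΔT = 2.69 K

CO₂: 4.84 × ln(559/284) = 4.84 × ln(1.96831) = 4.84 × 0.67718 = 3.2776 W/m².
ΔT = λ ΔF = 0.82 × 3.28 = 2.6896 K.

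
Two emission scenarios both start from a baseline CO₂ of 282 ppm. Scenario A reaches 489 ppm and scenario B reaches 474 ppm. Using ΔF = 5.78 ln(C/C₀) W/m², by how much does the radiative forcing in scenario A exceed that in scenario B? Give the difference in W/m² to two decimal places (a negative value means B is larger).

ΔF_A − ΔF_B = 0.18 W/m²

ΔF_A = 5.78 ln(489/282) = 5.78 × 0.55046 = 3.1817 W/m².
ΔF_B = 5.78 ln(474/282) = 5.78 × 0.51930 = 3.0016 W/m².
Difference: 3.1817 − 3.0016 = 0.1801 W/m².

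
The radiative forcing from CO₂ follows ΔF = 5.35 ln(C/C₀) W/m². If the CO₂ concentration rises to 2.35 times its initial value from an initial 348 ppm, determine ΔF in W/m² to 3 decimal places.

ΔF = 4.571 W/m²

Because the forcing depends only on the ratio C/C₀, the initial concentration does not enter.
ΔF = 5.35 × ln(2.35) = 5.35 × 0.85442 = 4.5711 W/m².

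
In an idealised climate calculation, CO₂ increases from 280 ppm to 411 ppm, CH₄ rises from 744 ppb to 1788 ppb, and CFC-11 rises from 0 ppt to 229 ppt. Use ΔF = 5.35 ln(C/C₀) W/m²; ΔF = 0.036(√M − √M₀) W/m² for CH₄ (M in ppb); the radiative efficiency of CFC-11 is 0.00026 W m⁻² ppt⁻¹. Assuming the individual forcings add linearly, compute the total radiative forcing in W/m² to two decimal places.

CO₂: 5.35 × ln(411/280) = 5.35 × ln(1.46786) = 5.35 × 0.38381 = 2.0534 W/m².
CH₄: 0.036 × (√1788 − √744) = 0.036 × (42.2847 − 27.2764) = 0.036 × 15.0083 = 0.5403 W/m².
CFC-11: ΔF = 0.00026 × (229 − 0) = 0.00026 × 229 = 0.0595 W/m².
Total ΔF = 2.0534 + 0.5403 + 0.0595 = 2.6532 W/m².

ΔF = 2.65 W/m²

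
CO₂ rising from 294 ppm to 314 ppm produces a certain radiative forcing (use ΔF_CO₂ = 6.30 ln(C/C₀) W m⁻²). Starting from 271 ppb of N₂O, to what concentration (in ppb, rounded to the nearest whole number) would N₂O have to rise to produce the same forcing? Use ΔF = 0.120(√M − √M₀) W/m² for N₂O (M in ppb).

CO₂ forcing: 6.30 × ln(314/294) = 6.30 × 0.065813 = 0.41462 W/m².
Set 0.120(√M − √271) = 0.41462: √M = 0.41462/0.120 + √271 = 3.4552 + 16.4621 = 19.9173.
M = (19.9173)² = 396.70 ppb.

M ≈ 397 ppb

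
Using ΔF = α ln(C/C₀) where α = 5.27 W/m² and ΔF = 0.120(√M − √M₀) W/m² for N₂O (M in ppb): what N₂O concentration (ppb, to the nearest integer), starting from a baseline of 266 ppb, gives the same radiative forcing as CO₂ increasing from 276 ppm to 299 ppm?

M ≈ 393 ppb

CO₂ forcing: 5.27 × ln(299/276) = 5.27 × 0.080043 = 0.42183 W/m².
Set 0.120(√M − √266) = 0.42183: √M = 0.42183/0.120 + √266 = 3.5153 + 16.3095 = 19.8248.
M = (19.8248)² = 393.02 ppb.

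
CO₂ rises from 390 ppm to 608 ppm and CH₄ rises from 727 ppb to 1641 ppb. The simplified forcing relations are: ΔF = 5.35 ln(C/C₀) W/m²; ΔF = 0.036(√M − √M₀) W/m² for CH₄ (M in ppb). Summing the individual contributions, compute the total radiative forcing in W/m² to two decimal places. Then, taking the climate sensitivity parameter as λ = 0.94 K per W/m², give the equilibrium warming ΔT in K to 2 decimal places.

ΔF = 2.86 W/m²; ΔT = 2.69 K

CO₂: 5.35 × ln(608/390) = 5.35 × ln(1.55897) = 5.35 × 0.44403 = 2.3756 W/m².
CH₄: 0.036 × (√1641 − √727) = 0.036 × (40.5093 − 26.9629) = 0.036 × 13.5464 = 0.4877 W/m².
Total ΔF = 2.3756 + 0.4877 = 2.8633 W/m².
ΔT = λ ΔF = 0.94 × 2.86 = 2.6884 K.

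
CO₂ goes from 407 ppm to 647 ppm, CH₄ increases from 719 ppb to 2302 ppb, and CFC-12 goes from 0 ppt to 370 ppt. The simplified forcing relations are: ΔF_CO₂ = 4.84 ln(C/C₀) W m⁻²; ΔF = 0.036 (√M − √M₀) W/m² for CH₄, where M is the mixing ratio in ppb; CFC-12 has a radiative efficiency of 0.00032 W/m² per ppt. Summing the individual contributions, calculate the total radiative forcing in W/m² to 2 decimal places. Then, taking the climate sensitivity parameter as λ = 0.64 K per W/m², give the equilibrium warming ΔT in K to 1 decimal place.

CO₂: 4.84 × ln(647/407) = 4.84 × ln(1.58968) = 4.84 × 0.46353 = 2.2435 W/m².
CH₄: 0.036 × (√2302 − √719) = 0.036 × (47.9792 − 26.8142) = 0.036 × 21.1650 = 0.7619 W/m².
CFC-12: ΔF = 0.00032 × (370 − 0) = 0.00032 × 370 = 0.1184 W/m².
Total ΔF = 2.2435 + 0.7619 + 0.1184 = 3.1238 W/m².
ΔT = λ ΔF = 0.64 × 3.12 = 1.9968 K.

ΔF = 3.12 W/m²; ΔT = 2.0 K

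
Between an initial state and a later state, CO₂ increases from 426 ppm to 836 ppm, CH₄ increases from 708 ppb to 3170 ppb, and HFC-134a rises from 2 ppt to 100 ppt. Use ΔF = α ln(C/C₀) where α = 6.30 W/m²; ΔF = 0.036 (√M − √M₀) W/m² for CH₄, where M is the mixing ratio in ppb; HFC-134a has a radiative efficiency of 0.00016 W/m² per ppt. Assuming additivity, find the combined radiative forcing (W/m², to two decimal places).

ΔF = 5.33 W/m²

CO₂: 6.30 × ln(836/426) = 6.30 × ln(1.96244) = 6.30 × 0.67419 = 4.2474 W/m².
CH₄: 0.036 × (√3170 − √708) = 0.036 × (56.3028 − 26.6083) = 0.036 × 29.6945 = 1.0690 W/m².
HFC-134a: ΔF = 0.00016 × (100 − 2) = 0.00016 × 98 = 0.0157 W/m².
Total ΔF = 4.2474 + 1.0690 + 0.0157 = 5.3321 W/m².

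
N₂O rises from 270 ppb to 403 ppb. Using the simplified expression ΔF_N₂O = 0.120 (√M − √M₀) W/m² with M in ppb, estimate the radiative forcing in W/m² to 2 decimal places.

ΔF = 0.44 W/m²

N₂O: 0.120 × (√403 − √270) = 0.120 × (20.0749 − 16.4317) = 0.120 × 3.6432 = 0.4372 W/m².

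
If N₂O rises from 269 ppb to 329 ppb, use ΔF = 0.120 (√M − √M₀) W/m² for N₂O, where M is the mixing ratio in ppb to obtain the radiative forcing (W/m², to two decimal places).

N₂O: 0.120 × (√329 − √269) = 0.120 × (18.1384 − 16.4012) = 0.120 × 1.7372 = 0.2085 W/m².

ΔF = 0.21 W/m²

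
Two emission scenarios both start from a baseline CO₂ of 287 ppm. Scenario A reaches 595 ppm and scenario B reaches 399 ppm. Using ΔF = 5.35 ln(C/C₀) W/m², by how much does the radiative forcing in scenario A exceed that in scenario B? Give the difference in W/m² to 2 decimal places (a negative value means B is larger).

ΔF_A − ΔF_B = 2.14 W/m²

ΔF_A = 5.35 ln(595/287) = 5.35 × 0.72908 = 3.9006 W/m².
ΔF_B = 5.35 ln(399/287) = 5.35 × 0.32948 = 1.7627 W/m².
Difference: 3.9006 − 1.7627 = 2.1379 W/m².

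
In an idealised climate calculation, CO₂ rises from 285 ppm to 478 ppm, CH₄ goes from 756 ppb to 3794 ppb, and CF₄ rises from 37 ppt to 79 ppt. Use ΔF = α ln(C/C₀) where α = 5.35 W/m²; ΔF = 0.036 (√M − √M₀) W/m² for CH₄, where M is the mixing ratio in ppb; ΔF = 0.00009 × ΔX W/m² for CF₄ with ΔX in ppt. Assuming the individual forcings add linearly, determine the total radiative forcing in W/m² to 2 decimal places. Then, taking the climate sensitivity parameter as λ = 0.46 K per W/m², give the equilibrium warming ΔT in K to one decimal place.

CO₂: 5.35 × ln(478/285) = 5.35 × ln(1.67719) = 5.35 × 0.51712 = 2.7666 W/m².
CH₄: 0.036 × (√3794 − √756) = 0.036 × (61.5955 − 27.4955) = 0.036 × 34.1000 = 1.2276 W/m².
CF₄: ΔF = 0.00009 × (79 − 37) = 0.00009 × 42 = 0.0038 W/m².
Total ΔF = 2.7666 + 1.2276 + 0.0038 = 3.9980 W/m².
ΔT = λ ΔF = 0.46 × 4.00 = 1.8400 K.

ΔF = 4.00 W/m²; ΔT = 1.8 K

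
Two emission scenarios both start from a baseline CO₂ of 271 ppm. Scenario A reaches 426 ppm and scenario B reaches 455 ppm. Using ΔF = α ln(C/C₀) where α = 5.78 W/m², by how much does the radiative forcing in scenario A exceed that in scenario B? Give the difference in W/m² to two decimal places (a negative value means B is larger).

ΔF_A − ΔF_B = -0.38 W/m²

ΔF_A = 5.78 ln(426/271) = 5.78 × 0.45232 = 2.6144 W/m².
ΔF_B = 5.78 ln(455/271) = 5.78 × 0.51818 = 2.9951 W/m².
Difference: 2.6144 − 2.9951 = -0.3807 W/m².
(Equivalently, ΔF_A − ΔF_B = 5.78 ln(426/455) = 5.78 × -0.06586 = -0.3807 W/m².)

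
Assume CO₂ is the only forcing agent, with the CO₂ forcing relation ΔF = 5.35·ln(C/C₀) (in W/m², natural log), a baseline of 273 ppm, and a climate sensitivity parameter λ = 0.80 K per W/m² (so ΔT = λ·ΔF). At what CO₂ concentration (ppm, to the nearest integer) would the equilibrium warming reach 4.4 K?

C ≈ 763 ppm

Required forcing: ΔF = ΔT/λ = 4.4/0.80 = 5.5000 W/m².
Then ln(C/273) = ΔF/5.35 = 5.5000/5.35 = 1.02804.
So C = 273 × e^1.02804 = 273 × 2.79558 = 763.19 ppm.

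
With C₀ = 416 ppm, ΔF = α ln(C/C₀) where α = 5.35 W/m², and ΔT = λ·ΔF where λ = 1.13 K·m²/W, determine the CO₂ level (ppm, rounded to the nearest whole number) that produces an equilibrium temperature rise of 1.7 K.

Required forcing: ΔF = ΔT/λ = 1.7/1.13 = 1.5044 W/m².
Then ln(C/416) = ΔF/5.35 = 1.5044/5.35 = 0.28120.
So C = 416 × e^0.28120 = 416 × 1.32472 = 551.08 ppm.

C ≈ 551 ppm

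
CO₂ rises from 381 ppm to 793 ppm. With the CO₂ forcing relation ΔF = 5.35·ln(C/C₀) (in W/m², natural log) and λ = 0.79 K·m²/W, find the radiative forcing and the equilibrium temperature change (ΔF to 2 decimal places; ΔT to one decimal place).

ΔF = 3.92 W/m²; ΔT = 3.1 K

CO₂: 5.35 × ln(793/381) = 5.35 × ln(2.08136) = 5.35 × 0.73302 = 3.9217 W/m².
ΔT = λ ΔF = 0.79 × 3.92 = 3.0968 K.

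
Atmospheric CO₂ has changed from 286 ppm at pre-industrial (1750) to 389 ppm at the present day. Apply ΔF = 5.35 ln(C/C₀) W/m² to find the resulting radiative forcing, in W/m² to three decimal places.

CO₂: 5.35 × ln(389/286) = 5.35 × ln(1.36014) = 5.35 × 0.30759 = 1.6456 W/m².

ΔF = 1.646 W/m²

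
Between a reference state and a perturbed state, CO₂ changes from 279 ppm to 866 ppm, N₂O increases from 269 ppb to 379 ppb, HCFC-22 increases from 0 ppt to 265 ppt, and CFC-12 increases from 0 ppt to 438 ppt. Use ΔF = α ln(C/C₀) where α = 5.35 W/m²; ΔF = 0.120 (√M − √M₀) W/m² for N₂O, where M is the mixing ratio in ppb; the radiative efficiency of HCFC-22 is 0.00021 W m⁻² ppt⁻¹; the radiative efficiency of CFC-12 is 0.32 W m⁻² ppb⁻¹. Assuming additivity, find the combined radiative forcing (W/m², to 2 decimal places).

ΔF = 6.62 W/m²

CO₂: 5.35 × ln(866/279) = 5.35 × ln(3.10394) = 5.35 × 1.13267 = 6.0598 W/m².
N₂O: 0.120 × (√379 − √269) = 0.120 × (19.4679 − 16.4012) = 0.120 × 3.0667 = 0.3680 W/m².
HCFC-22: ΔF = 0.00021 × (265 − 0) = 0.00021 × 265 = 0.0557 W/m².
CFC-12: Δ = 438 − 0 = 438 ppt = 0.438 ppb; ΔF = 0.32 × 0.438 = 0.1402 W/m².
Total ΔF = 6.0598 + 0.3680 + 0.0557 + 0.1402 = 6.6237 W/m².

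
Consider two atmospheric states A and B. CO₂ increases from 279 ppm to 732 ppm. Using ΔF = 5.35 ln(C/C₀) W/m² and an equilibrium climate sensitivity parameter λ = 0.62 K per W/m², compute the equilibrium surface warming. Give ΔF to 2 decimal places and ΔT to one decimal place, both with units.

CO₂: 5.35 × ln(732/279) = 5.35 × ln(2.62366) = 5.35 × 0.96457 = 5.1604 W/m².
ΔT = λ ΔF = 0.62 × 5.16 = 3.1992 K.

ΔF = 5.16 W/m²; ΔT = 3.2 K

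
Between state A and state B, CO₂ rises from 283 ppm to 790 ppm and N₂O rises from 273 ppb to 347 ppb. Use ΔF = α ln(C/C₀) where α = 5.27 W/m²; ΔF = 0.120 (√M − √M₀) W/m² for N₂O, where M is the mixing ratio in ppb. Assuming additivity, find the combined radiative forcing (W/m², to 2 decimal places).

ΔF = 5.66 W/m²

CO₂: 5.27 × ln(790/283) = 5.27 × ln(2.79152) = 5.27 × 1.02659 = 5.4101 W/m².
N₂O: 0.120 × (√347 − √273) = 0.120 × (18.6279 − 16.5227) = 0.120 × 2.1052 = 0.2526 W/m².
Total ΔF = 5.4101 + 0.2526 = 5.6627 W/m².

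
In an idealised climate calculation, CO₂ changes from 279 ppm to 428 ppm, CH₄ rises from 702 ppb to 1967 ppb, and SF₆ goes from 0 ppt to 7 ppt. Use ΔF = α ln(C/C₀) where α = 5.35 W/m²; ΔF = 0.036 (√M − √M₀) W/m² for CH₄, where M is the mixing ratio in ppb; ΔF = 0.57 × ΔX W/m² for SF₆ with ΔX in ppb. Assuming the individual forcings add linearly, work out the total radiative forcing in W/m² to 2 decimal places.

ΔF = 2.94 W/m²

CO₂: 5.35 × ln(428/279) = 5.35 × ln(1.53405) = 5.35 × 0.42791 = 2.2893 W/m².
CH₄: 0.036 × (√1967 − √702) = 0.036 × (44.3509 − 26.4953) = 0.036 × 17.8556 = 0.6428 W/m².
SF₆: Δ = 7 − 0 = 7 ppt = 0.007 ppb; ΔF = 0.57 × 0.007 = 0.0040 W/m².
Total ΔF = 2.2893 + 0.6428 + 0.0040 = 2.9361 W/m².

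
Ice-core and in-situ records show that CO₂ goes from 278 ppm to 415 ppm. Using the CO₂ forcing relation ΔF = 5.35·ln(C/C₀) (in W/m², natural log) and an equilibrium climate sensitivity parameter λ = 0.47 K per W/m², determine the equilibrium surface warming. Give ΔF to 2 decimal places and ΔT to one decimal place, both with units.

ΔF = 2.14 W/m²; ΔT = 1.0 K

CO₂: 5.35 × ln(415/278) = 5.35 × ln(1.49281) = 5.35 × 0.40066 = 2.1435 W/m².
ΔT = λ ΔF = 0.47 × 2.14 = 1.0058 K.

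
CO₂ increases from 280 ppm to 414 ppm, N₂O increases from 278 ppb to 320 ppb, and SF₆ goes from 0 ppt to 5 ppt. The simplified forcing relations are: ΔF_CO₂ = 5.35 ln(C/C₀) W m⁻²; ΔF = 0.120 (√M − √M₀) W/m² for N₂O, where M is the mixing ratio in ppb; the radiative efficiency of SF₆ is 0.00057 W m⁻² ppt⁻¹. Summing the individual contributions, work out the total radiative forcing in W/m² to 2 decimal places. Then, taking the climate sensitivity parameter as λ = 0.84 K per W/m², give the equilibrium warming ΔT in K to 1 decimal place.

CO₂: 5.35 × ln(414/280) = 5.35 × ln(1.47857) = 5.35 × 0.39108 = 2.0923 W/m².
N₂O: 0.120 × (√320 − √278) = 0.120 × (17.8885 − 16.6733) = 0.120 × 1.2152 = 0.1458 W/m².
SF₆: ΔF = 0.00057 × (5 − 0) = 0.00057 × 5 = 0.0029 W/m².
Total ΔF = 2.0923 + 0.1458 + 0.0029 = 2.2410 W/m².
ΔT = λ ΔF = 0.84 × 2.24 = 1.8816 K.

ΔF = 2.24 W/m²; ΔT = 1.9 K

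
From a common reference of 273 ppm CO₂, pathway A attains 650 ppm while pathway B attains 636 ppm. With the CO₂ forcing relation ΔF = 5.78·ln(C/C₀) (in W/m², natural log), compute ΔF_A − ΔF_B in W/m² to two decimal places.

ΔF_A = 5.78 ln(650/273) = 5.78 × 0.86750 = 5.0142 W/m².
ΔF_B = 5.78 ln(636/273) = 5.78 × 0.84573 = 4.8883 W/m².
Difference: 5.0142 − 4.8883 = 0.1259 W/m².

ΔF_A − ΔF_B = 0.13 W/m²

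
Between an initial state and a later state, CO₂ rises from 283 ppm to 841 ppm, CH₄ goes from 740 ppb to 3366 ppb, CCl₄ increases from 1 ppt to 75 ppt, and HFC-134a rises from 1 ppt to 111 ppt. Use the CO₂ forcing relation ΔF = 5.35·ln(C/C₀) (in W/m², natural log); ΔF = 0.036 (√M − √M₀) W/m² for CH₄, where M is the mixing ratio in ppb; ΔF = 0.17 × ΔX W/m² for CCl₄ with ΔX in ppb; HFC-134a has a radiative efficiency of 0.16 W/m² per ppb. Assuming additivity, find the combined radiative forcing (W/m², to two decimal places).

CO₂: 5.35 × ln(841/283) = 5.35 × ln(2.97173) = 5.35 × 1.08914 = 5.8269 W/m².
CH₄: 0.036 × (√3366 − √740) = 0.036 × (58.0172 − 27.2029) = 0.036 × 30.8143 = 1.1093 W/m².
CCl₄: Δ = 75 − 1 = 74 ppt = 0.074 ppb; ΔF = 0.17 × 0.074 = 0.0126 W/m².
HFC-134a: Δ = 111 − 1 = 110 ppt = 0.110 ppb; ΔF = 0.16 × 0.110 = 0.0176 W/m².
Total ΔF = 5.8269 + 1.1093 + 0.0126 + 0.0176 = 6.9664 W/m².

ΔF = 6.97 W/m²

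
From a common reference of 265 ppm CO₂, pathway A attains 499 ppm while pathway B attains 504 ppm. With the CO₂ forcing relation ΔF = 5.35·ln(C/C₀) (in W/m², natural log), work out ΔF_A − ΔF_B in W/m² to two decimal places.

ΔF_A = 5.35 ln(499/265) = 5.35 × 0.63288 = 3.3859 W/m².
ΔF_B = 5.35 ln(504/265) = 5.35 × 0.64285 = 3.4392 W/m².
Difference: 3.3859 − 3.4392 = -0.0533 W/m².

ΔF_A − ΔF_B = -0.05 W/m²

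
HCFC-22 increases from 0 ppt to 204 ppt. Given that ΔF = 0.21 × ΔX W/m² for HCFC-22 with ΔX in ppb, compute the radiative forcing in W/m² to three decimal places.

ΔF = 0.043 W/m²

HCFC-22: Δ = 204 − 0 = 204 ppt = 0.204 ppb; ΔF = 0.21 × 0.204 = 0.0428 W/m².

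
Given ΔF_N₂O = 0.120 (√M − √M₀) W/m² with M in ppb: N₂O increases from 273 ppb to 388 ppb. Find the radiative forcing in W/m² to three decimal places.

N₂O: 0.120 × (√388 − √273) = 0.120 × (19.6977 − 16.5227) = 0.120 × 3.1750 = 0.3810 W/m².

ΔF = 0.381 W/m²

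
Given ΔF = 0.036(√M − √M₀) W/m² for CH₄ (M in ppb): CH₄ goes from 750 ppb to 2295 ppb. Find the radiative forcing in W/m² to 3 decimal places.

ΔF = 0.739 W/m²

CH₄: 0.036 × (√2295 − √750) = 0.036 × (47.9062 − 27.3861) = 0.036 × 20.5201 = 0.7387 W/m².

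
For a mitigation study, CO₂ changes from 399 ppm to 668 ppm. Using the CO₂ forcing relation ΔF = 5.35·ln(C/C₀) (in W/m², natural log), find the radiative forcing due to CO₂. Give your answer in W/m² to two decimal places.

ΔF = 2.76 W/m²

CO₂ absorption bands are partially saturated, so forcing scales with the logarithm of the concentration ratio.
CO₂: 5.35 × ln(668/399) = 5.35 × ln(1.67419) = 5.35 × 0.51533 = 2.7570 W/m².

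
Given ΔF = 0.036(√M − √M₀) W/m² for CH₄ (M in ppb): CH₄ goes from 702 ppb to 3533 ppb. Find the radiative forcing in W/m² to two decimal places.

ΔF = 1.19 W/m²

CH₄: 0.036 × (√3533 − √702) = 0.036 × (59.4390 − 26.4953) = 0.036 × 32.9437 = 1.1860 W/m².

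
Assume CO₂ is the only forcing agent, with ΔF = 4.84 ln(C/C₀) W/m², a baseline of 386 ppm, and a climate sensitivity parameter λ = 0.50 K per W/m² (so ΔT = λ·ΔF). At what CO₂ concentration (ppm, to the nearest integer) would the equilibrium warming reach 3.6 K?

Required forcing: ΔF = ΔT/λ = 3.6/0.50 = 7.2000 W/m².
Then ln(C/386) = ΔF/4.84 = 7.2000/4.84 = 1.48760.
So C = 386 × e^1.48760 = 386 × 4.42646 = 1708.61 ppm.

C ≈ 1709 ppm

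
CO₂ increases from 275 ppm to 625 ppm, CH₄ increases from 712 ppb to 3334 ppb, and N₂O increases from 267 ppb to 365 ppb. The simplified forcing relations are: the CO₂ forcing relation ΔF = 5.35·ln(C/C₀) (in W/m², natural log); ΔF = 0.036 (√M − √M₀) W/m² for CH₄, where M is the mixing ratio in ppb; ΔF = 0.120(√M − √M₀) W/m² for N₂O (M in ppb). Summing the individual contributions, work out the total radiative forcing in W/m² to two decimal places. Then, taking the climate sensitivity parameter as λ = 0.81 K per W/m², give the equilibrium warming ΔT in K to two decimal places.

ΔF = 5.84 W/m²; ΔT = 4.73 K

CO₂: 5.35 × ln(625/275) = 5.35 × ln(2.27273) = 5.35 × 0.82098 = 4.3922 W/m².
CH₄: 0.036 × (√3334 − √712) = 0.036 × (57.7408 − 26.6833) = 0.036 × 31.0575 = 1.1181 W/m².
N₂O: 0.120 × (√365 − √267) = 0.120 × (19.1050 − 16.3401) = 0.120 × 2.7649 = 0.3318 W/m².
Total ΔF = 4.3922 + 1.1181 + 0.3318 = 5.8421 W/m².
ΔT = λ ΔF = 0.81 × 5.84 = 4.7304 K.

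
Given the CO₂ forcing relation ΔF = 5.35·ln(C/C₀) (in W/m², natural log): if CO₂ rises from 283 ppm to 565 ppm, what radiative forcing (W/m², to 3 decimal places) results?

ΔF = 3.699 W/m²

CO₂: 5.35 × ln(565/283) = 5.35 × ln(1.99647) = 5.35 × 0.69138 = 3.6989 W/m².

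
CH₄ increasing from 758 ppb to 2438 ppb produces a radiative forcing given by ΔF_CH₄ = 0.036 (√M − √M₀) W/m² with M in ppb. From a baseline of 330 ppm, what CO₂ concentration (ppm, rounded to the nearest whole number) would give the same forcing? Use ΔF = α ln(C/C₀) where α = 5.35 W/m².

C ≈ 382 ppm

CH₄ forcing: 0.036 × (√2438 − √758) = 0.036 × (49.3761 − 27.5318) = 0.036 × 21.8443 = 0.78639 W/m².
Set 5.35 ln(C/330) = 0.78639: ln(C/330) = 0.78639/5.35 = 0.14699, so C = 330 × e^0.14699 = 330 × 1.15834 = 382.25 ppm.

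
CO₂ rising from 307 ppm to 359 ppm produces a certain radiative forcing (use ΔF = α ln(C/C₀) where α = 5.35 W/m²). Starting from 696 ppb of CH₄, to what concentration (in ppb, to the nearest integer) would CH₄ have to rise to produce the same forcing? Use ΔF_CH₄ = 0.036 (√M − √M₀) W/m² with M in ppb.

CO₂ forcing: 5.35 × ln(359/307) = 5.35 × 0.156475 = 0.83714 W/m².
Set 0.036(√M − √696) = 0.83714: √M = 0.83714/0.036 + √696 = 23.2539 + 26.3818 = 49.6357.
M = (49.6357)² = 2463.70 ppb.

M ≈ 2464 ppb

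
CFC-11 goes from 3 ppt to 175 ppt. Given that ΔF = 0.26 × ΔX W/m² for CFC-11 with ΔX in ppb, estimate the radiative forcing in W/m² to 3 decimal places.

CFC-11: Δ = 175 − 3 = 172 ppt = 0.172 ppb; ΔF = 0.26 × 0.172 = 0.0447 W/m².

ΔF = 0.045 W/m²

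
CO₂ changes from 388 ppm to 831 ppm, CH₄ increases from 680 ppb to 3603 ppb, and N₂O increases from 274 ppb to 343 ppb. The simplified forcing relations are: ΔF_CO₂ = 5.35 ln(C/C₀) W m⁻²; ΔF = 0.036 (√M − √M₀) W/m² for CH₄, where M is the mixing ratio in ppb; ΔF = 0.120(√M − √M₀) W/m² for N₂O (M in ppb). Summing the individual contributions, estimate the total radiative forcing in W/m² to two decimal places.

CO₂: 5.35 × ln(831/388) = 5.35 × ln(2.14175) = 5.35 × 0.76162 = 4.0747 W/m².
CH₄: 0.036 × (√3603 − √680) = 0.036 × (60.0250 − 26.0768) = 0.036 × 33.9482 = 1.2221 W/m².
N₂O: 0.120 × (√343 − √274) = 0.120 × (18.5203 − 16.5529) = 0.120 × 1.9674 = 0.2361 W/m².
Total ΔF = 4.0747 + 1.2221 + 0.2361 = 5.5329 W/m².

ΔF = 5.53 W/m²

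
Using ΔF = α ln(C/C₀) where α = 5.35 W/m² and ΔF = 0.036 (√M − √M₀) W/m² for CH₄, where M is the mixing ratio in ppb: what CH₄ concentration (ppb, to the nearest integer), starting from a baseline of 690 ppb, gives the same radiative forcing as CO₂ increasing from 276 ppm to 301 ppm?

CO₂ forcing: 5.35 × ln(301/276) = 5.35 × 0.086709 = 0.46389 W/m².
Set 0.036(√M − √690) = 0.46389: √M = 0.46389/0.036 + √690 = 12.8858 + 26.2679 = 39.1537.
M = (39.1537)² = 1533.01 ppb.

M ≈ 1533 ppb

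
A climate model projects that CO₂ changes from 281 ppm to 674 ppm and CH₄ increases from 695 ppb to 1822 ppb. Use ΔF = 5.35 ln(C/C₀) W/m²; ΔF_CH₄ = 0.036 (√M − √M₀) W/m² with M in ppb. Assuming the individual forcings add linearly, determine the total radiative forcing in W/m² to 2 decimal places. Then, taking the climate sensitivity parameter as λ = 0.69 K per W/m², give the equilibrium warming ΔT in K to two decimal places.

ΔF = 5.27 W/m²; ΔT = 3.64 K

CO₂: 5.35 × ln(674/281) = 5.35 × ln(2.39858) = 5.35 × 0.87488 = 4.6806 W/m².
CH₄: 0.036 × (√1822 − √695) = 0.036 × (42.6849 − 26.3629) = 0.036 × 16.3220 = 0.5876 W/m².
Total ΔF = 4.6806 + 0.5876 = 5.2682 W/m².
ΔT = λ ΔF = 0.69 × 5.27 = 3.6363 K.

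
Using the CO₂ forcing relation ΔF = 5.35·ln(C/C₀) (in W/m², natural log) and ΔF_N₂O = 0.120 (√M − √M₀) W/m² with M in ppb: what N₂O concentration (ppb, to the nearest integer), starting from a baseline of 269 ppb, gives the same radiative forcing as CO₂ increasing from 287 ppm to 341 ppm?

M ≈ 580 ppb

CO₂ forcing: 5.35 × ln(341/287) = 5.35 × 0.172400 = 0.92234 W/m².
Set 0.120(√M − √269) = 0.92234: √M = 0.92234/0.120 + √269 = 7.6862 + 16.4012 = 24.0874.
M = (24.0874)² = 580.20 ppb.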